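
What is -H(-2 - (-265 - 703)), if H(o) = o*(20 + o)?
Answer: -952476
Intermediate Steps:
-H(-2 - (-265 - 703)) = -(-2 - (-265 - 703))*(20 + (-2 - (-265 - 703))) = -(-2 - 1*(-968))*(20 + (-2 - 1*(-968))) = -(-2 + 968)*(20 + (-2 + 968)) = -966*(20 + 966) = -966*986 = -1*952476 = -952476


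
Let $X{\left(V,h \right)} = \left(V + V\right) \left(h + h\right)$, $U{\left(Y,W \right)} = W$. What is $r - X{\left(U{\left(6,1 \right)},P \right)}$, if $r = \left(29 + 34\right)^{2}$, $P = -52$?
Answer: $4177$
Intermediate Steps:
$X{\left(V,h \right)} = 4 V h$ ($X{\left(V,h \right)} = 2 V 2 h = 4 V h$)
$r = 3969$ ($r = 63^{2} = 3969$)
$r - X{\left(U{\left(6,1 \right)},P \right)} = 3969 - 4 \cdot 1 \left(-52\right) = 3969 - -208 = 3969 + 208 = 4177$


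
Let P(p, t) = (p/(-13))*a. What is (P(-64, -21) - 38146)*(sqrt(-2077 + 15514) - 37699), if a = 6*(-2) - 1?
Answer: 1440478790 - 114630*sqrt(1493) ≈ 1.4360e+9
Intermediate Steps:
a = -13 (a = -12 - 1 = -13)
P(p, t) = p (P(p, t) = (p/(-13))*(-13) = (p*(-1/13))*(-13) = -p/13*(-13) = p)
(P(-64, -21) - 38146)*(sqrt(-2077 + 15514) - 37699) = (-64 - 38146)*(sqrt(-2077 + 15514) - 37699) = -38210*(sqrt(13437) - 37699) = -38210*(3*sqrt(1493) - 37699) = -38210*(-37699 + 3*sqrt(1493)) = 1440478790 - 114630*sqrt(1493)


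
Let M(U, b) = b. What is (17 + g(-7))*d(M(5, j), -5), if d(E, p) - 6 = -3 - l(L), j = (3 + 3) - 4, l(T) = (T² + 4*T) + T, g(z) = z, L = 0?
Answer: 30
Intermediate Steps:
l(T) = T² + 5*T
j = 2 (j = 6 - 4 = 2)
d(E, p) = 3 (d(E, p) = 6 + (-3 - 0*(5 + 0)) = 6 + (-3 - 0*5) = 6 + (-3 - 1*0) = 6 + (-3 + 0) = 6 - 3 = 3)
(17 + g(-7))*d(M(5, j), -5) = (17 - 7)*3 = 10*3 = 30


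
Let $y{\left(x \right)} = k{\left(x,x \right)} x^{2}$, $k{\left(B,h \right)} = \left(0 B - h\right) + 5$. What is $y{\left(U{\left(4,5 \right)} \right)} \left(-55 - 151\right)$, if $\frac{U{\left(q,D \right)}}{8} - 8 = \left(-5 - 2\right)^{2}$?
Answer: $19318502016$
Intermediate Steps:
$k{\left(B,h \right)} = 5 - h$ ($k{\left(B,h \right)} = \left(0 - h\right) + 5 = - h + 5 = 5 - h$)
$U{\left(q,D \right)} = 456$ ($U{\left(q,D \right)} = 64 + 8 \left(-5 - 2\right)^{2} = 64 + 8 \left(-7\right)^{2} = 64 + 8 \cdot 49 = 64 + 392 = 456$)
$y{\left(x \right)} = x^{2} \left(5 - x\right)$ ($y{\left(x \right)} = \left(5 - x\right) x^{2} = x^{2} \left(5 - x\right)$)
$y{\left(U{\left(4,5 \right)} \right)} \left(-55 - 151\right) = 456^{2} \left(5 - 456\right) \left(-55 - 151\right) = 207936 \left(5 - 456\right) \left(-206\right) = 207936 \left(-451\right) \left(-206\right) = \left(-93779136\right) \left(-206\right) = 19318502016$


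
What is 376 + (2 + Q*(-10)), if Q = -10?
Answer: 478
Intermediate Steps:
376 + (2 + Q*(-10)) = 376 + (2 - 10*(-10)) = 376 + (2 + 100) = 376 + 102 = 478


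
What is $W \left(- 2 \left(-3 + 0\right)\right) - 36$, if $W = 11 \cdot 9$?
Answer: $558$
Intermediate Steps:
$W = 99$
$W \left(- 2 \left(-3 + 0\right)\right) - 36 = 99 \left(- 2 \left(-3 + 0\right)\right) - 36 = 99 \left(\left(-2\right) \left(-3\right)\right) - 36 = 99 \cdot 6 - 36 = 594 - 36 = 558$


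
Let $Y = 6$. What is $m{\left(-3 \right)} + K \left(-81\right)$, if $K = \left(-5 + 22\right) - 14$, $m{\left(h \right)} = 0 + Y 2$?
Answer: $-231$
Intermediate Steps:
$m{\left(h \right)} = 12$ ($m{\left(h \right)} = 0 + 6 \cdot 2 = 0 + 12 = 12$)
$K = 3$ ($K = 17 - 14 = 3$)
$m{\left(-3 \right)} + K \left(-81\right) = 12 + 3 \left(-81\right) = 12 - 243 = -231$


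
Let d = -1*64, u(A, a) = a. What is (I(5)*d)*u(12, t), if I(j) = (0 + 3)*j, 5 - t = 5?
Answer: 0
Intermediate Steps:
t = 0 (t = 5 - 1*5 = 5 - 5 = 0)
I(j) = 3*j
d = -64
(I(5)*d)*u(12, t) = ((3*5)*(-64))*0 = (15*(-64))*0 = -960*0 = 0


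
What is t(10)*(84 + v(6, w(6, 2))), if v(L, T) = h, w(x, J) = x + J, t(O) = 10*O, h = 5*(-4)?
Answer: 6400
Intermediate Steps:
h = -20
w(x, J) = J + x
v(L, T) = -20
t(10)*(84 + v(6, w(6, 2))) = (10*10)*(84 - 20) = 100*64 = 6400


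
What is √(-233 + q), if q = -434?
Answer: I*√667 ≈ 25.826*I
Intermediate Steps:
√(-233 + q) = √(-233 - 434) = √(-667) = I*√667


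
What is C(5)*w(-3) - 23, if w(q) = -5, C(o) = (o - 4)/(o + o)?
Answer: -47/2 ≈ -23.500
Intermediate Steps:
C(o) = (-4 + o)/(2*o) (C(o) = (-4 + o)/((2*o)) = (-4 + o)*(1/(2*o)) = (-4 + o)/(2*o))
C(5)*w(-3) - 23 = ((½)*(-4 + 5)/5)*(-5) - 23 = ((½)*(⅕)*1)*(-5) - 23 = (⅒)*(-5) - 23 = -½ - 23 = -47/2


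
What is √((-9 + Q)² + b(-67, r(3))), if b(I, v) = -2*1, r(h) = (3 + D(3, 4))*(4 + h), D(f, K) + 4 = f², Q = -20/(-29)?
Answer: 7*√1151/29 ≈ 8.1891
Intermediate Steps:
Q = 20/29 (Q = -20*(-1/29) = 20/29 ≈ 0.68966)
D(f, K) = -4 + f²
r(h) = 32 + 8*h (r(h) = (3 + (-4 + 3²))*(4 + h) = (3 + (-4 + 9))*(4 + h) = (3 + 5)*(4 + h) = 8*(4 + h) = 32 + 8*h)
b(I, v) = -2
√((-9 + Q)² + b(-67, r(3))) = √((-9 + 20/29)² - 2) = √((-241/29)² - 2) = √(58081/841 - 2) = √(56399/841) = 7*√1151/29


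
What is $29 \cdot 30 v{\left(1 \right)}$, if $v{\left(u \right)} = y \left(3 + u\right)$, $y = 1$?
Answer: $3480$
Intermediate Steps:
$v{\left(u \right)} = 3 + u$ ($v{\left(u \right)} = 1 \left(3 + u\right) = 3 + u$)
$29 \cdot 30 v{\left(1 \right)} = 29 \cdot 30 \left(3 + 1\right) = 870 \cdot 4 = 3480$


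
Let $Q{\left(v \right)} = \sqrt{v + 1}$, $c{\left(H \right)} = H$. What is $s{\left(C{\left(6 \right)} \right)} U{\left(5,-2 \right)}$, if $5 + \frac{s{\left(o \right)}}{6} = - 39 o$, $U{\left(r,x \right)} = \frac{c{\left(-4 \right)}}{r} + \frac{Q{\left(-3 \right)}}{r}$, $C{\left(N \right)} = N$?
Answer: $\frac{5736}{5} - \frac{1434 i \sqrt{2}}{5} \approx 1147.2 - 405.6 i$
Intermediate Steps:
$Q{\left(v \right)} = \sqrt{1 + v}$
$U{\left(r,x \right)} = - \frac{4}{r} + \frac{i \sqrt{2}}{r}$ ($U{\left(r,x \right)} = - \frac{4}{r} + \frac{\sqrt{1 - 3}}{r} = - \frac{4}{r} + \frac{\sqrt{-2}}{r} = - \frac{4}{r} + \frac{i \sqrt{2}}{r}$)
$s{\left(o \right)} = -30 - 234 o$ ($s{\left(o \right)} = -30 + 6 \left(- 39 o\right) = -30 - 234 o$)
$s{\left(C{\left(6 \right)} \right)} U{\left(5,-2 \right)} = \left(-30 - 1404\right) \frac{-4 + i \sqrt{2}}{5} = - 1434 \left(- \frac{4}{5} + \frac{i \sqrt{2}}{5}\right) = \frac{5736}{5} - \frac{1434 i \sqrt{2}}{5}$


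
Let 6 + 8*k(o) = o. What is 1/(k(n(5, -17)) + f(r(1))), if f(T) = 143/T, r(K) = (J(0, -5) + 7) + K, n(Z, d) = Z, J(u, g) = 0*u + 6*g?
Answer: -8/53 ≈ -0.15094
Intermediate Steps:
J(u, g) = 6*g (J(u, g) = 0 + 6*g = 6*g)
r(K) = -23 + K (r(K) = (6*(-5) + 7) + K = (-30 + 7) + K = -23 + K)
k(o) = -3/4 + o/8
1/(k(n(5, -17)) + f(r(1))) = 1/((-3/4 + (1/8)*5) + 143/(-23 + 1)) = 1/((-3/4 + 5/8) + 143/(-22)) = 1/(-1/8 + 143*(-1/22)) = 1/(-1/8 - 13/2) = 1/(-53/8) = -8/53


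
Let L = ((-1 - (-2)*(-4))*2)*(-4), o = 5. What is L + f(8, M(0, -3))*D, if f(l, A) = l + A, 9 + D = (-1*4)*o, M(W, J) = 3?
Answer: -247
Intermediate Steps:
D = -29 (D = -9 - 1*4*5 = -9 - 4*5 = -9 - 20 = -29)
L = 72 (L = ((-1 - 1*8)*2)*(-4) = ((-1 - 8)*2)*(-4) = -9*2*(-4) = -18*(-4) = 72)
f(l, A) = A + l
L + f(8, M(0, -3))*D = 72 + (3 + 8)*(-29) = 72 + 11*(-29) = 72 - 319 = -247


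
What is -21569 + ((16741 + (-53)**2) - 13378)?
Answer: -15397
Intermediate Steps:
-21569 + ((16741 + (-53)**2) - 13378) = -21569 + ((16741 + 2809) - 13378) = -21569 + (19550 - 13378) = -21569 + 6172 = -15397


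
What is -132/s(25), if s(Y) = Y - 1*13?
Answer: -11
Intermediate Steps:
s(Y) = -13 + Y (s(Y) = Y - 13 = -13 + Y)
-132/s(25) = -132/(-13 + 25) = -132/12 = -132*1/12 = -11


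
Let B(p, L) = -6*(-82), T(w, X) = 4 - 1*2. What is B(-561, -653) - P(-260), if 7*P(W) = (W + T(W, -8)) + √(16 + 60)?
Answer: 3702/7 - 2*√19/7 ≈ 527.61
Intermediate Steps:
T(w, X) = 2 (T(w, X) = 4 - 2 = 2)
B(p, L) = 492
P(W) = 2/7 + W/7 + 2*√19/7 (P(W) = ((W + 2) + √(16 + 60))/7 = ((2 + W) + √76)/7 = ((2 + W) + 2*√19)/7 = (2 + W + 2*√19)/7 = 2/7 + W/7 + 2*√19/7)
B(-561, -653) - P(-260) = 492 - (2/7 + (⅐)*(-260) + 2*√19/7) = 492 - (2/7 - 260/7 + 2*√19/7) = 492 - (-258/7 + 2*√19/7) = 492 + (258/7 - 2*√19/7) = 3702/7 - 2*√19/7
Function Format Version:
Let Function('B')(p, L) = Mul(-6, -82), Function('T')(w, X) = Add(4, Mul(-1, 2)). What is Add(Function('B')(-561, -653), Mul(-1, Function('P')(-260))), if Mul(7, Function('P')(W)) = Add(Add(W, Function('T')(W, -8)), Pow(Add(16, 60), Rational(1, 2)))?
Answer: Add(Rational(3702, 7), Mul(Rational(-2, 7), Pow(19, Rational(1, 2)))) ≈ 527.61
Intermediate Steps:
Function('T')(w, X) = 2 (Function('T')(w, X) = Add(4, -2) = 2)
Function('B')(p, L) = 492
Function('P')(W) = Add(Rational(2, 7), Mul(Rational(1, 7), W), Mul(Rational(2, 7), Pow(19, Rational(1, 2)))) (Function('P')(W) = Mul(Rational(1, 7), Add(Add(W, 2), Pow(Add(16, 60), Rational(1, 2)))) = Mul(Rational(1, 7), Add(Add(2, W), Pow(76, Rational(1, 2)))) = Mul(Rational(1, 7), Add(Add(2, W), Mul(2, Pow(19, Rational(1, 2))))) = Mul(Rational(1, 7), Add(2, W, Mul(2, Pow(19, Rational(1, 2))))) = Add(Rational(2, 7), Mul(Rational(1, 7), W), Mul(Rational(2, 7), Pow(19, Rational(1, 2)))))
Add(Function('B')(-561, -653), Mul(-1, Function('P')(-260))) = Add(492, Mul(-1, Add(Rational(2, 7), Mul(Rational(1, 7), -260), Mul(Rational(2, 7), Pow(19, Rational(1, 2)))))) = Add(492, Mul(-1, Add(Rational(2, 7), Rational(-260, 7), Mul(Rational(2, 7), Pow(19, Rational(1, 2)))))) = Add(492, Mul(-1, Add(Rational(-258, 7), Mul(Rational(2, 7), Pow(19, Rational(1, 2)))))) = Add(492, Add(Rational(258, 7), Mul(Rational(-2, 7), Pow(19, Rational(1, 2))))) = Add(Rational(3702, 7), Mul(Rational(-2, 7), Pow(19, Rational(1, 2))))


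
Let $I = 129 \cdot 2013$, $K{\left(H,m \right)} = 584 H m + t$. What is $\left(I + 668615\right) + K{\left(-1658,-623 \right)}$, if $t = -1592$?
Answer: $604160156$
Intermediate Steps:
$K{\left(H,m \right)} = -1592 + 584 H m$ ($K{\left(H,m \right)} = 584 H m - 1592 = -1592 + 584 H m$)
$I = 259677$
$\left(I + 668615\right) + K{\left(-1658,-623 \right)} = \left(259677 + 668615\right) - \left(1592 + 968272 \left(-623\right)\right) = 928292 + \left(-1592 + 603233456\right) = 928292 + 603231864 = 604160156$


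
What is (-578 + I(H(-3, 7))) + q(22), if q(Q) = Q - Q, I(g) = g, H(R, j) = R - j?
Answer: -588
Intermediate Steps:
q(Q) = 0
(-578 + I(H(-3, 7))) + q(22) = (-578 + (-3 - 1*7)) + 0 = (-578 + (-3 - 7)) + 0 = (-578 - 10) + 0 = -588 + 0 = -588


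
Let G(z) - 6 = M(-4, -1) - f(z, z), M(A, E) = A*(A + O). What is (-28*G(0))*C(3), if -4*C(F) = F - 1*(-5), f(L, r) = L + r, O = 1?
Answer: 1008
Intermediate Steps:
M(A, E) = A*(1 + A) (M(A, E) = A*(A + 1) = A*(1 + A))
C(F) = -5/4 - F/4 (C(F) = -(F - 1*(-5))/4 = -(F + 5)/4 = -(5 + F)/4 = -5/4 - F/4)
G(z) = 18 - 2*z (G(z) = 6 + (-4*(1 - 4) - (z + z)) = 6 + (-4*(-3) - 2*z) = 6 + (12 - 2*z) = 18 - 2*z)
(-28*G(0))*C(3) = (-28*(18 - 2*0))*(-5/4 - 1/4*3) = (-28*(18 + 0))*(-5/4 - 3/4) = -28*18*(-2) = -504*(-2) = 1008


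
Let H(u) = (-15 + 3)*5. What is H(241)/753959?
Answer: -60/753959 ≈ -7.9580e-5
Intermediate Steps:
H(u) = -60 (H(u) = -12*5 = -60)
H(241)/753959 = -60/753959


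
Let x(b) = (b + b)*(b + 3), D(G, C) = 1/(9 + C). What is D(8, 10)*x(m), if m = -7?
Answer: 56/19 ≈ 2.9474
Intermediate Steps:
x(b) = 2*b*(3 + b) (x(b) = (2*b)*(3 + b) = 2*b*(3 + b))
D(8, 10)*x(m) = (2*(-7)*(3 - 7))/(9 + 10) = (2*(-7)*(-4))/19 = (1/19)*56 = 56/19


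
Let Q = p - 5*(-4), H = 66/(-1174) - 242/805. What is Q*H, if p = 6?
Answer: -4384094/472535 ≈ -9.2778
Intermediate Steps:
H = -168619/472535 (H = 66*(-1/1174) - 242*1/805 = -33/587 - 242/805 = -168619/472535 ≈ -0.35684)
Q = 26 (Q = 6 - 5*(-4) = 6 + 20 = 26)
Q*H = 26*(-168619/472535) = -4384094/472535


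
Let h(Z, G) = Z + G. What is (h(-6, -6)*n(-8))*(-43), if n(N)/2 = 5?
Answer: 5160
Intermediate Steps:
h(Z, G) = G + Z
n(N) = 10 (n(N) = 2*5 = 10)
(h(-6, -6)*n(-8))*(-43) = ((-6 - 6)*10)*(-43) = -12*10*(-43) = -120*(-43) = 5160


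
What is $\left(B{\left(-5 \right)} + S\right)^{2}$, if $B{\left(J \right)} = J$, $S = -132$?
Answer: $18769$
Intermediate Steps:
$\left(B{\left(-5 \right)} + S\right)^{2} = \left(-5 - 132\right)^{2} = \left(-137\right)^{2} = 18769$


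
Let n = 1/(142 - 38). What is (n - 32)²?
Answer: 11068929/10816 ≈ 1023.4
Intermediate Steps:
n = 1/104 ≈ 0.0096154
(n - 32)² = (1/104 - 32)² = (-3327/104)² = 11068929/10816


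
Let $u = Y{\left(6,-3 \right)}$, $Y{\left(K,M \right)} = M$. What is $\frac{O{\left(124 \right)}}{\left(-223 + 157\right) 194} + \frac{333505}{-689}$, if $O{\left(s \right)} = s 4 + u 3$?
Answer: $- \frac{4270533563}{8821956} \approx -484.08$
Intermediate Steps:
$u = -3$
$O{\left(s \right)} = -9 + 4 s$ ($O{\left(s \right)} = s 4 - 9 = 4 s - 9 = -9 + 4 s$)
$\frac{O{\left(124 \right)}}{\left(-223 + 157\right) 194} + \frac{333505}{-689} = \frac{-9 + 4 \cdot 124}{\left(-223 + 157\right) 194} + \frac{333505}{-689} = \frac{-9 + 496}{\left(-66\right) 194} + 333505 \left(- \frac{1}{689}\right) = \frac{487}{-12804} - \frac{333505}{689} = 487 \left(- \frac{1}{12804}\right) - \frac{333505}{689} = - \frac{487}{12804} - \frac{333505}{689} = - \frac{4270533563}{8821956}$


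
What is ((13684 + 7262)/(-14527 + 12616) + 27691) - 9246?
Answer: 11742483/637 ≈ 18434.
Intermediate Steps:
((13684 + 7262)/(-14527 + 12616) + 27691) - 9246 = (20946/(-1911) + 27691) - 9246 = (20946*(-1/1911) + 27691) - 9246 = (-6982/637 + 27691) - 9246 = 17632185/637 - 9246 = 11742483/637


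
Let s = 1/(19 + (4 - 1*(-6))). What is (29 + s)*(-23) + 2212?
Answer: 44782/29 ≈ 1544.2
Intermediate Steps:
s = 1/29 (s = 1/(19 + (4 + 6)) = 1/(19 + 10) = 1/29 ≈ 0.034483)
(29 + s)*(-23) + 2212 = (29 + 1/29)*(-23) + 2212 = (842/29)*(-23) + 2212 = -19366/29 + 2212 = 44782/29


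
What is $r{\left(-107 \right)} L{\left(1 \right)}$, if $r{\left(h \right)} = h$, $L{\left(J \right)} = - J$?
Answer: $107$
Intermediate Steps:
$r{\left(-107 \right)} L{\left(1 \right)} = - 107 \left(\left(-1\right) 1\right) = \left(-107\right) \left(-1\right) = 107$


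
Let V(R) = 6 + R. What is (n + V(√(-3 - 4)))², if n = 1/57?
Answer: 94906/3249 + 686*I*√7/57 ≈ 29.211 + 31.842*I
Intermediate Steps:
n = 1/57 ≈ 0.017544
(n + V(√(-3 - 4)))² = (1/57 + (6 + √(-3 - 4)))² = (1/57 + (6 + √(-7)))² = (1/57 + (6 + I*√7))² = (343/57 + I*√7)²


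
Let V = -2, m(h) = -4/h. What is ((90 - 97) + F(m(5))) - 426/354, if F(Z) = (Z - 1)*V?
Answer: -1358/295 ≈ -4.6034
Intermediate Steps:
F(Z) = 2 - 2*Z (F(Z) = (Z - 1)*(-2) = (-1 + Z)*(-2) = 2 - 2*Z)
((90 - 97) + F(m(5))) - 426/354 = ((90 - 97) + (2 - (-8)/5)) - 426/354 = (-7 + (2 - (-8)/5)) - 426/354 = (-7 + (2 - 2*(-⅘))) - 1*71/59 = (-7 + (2 + 8/5)) - 71/59 = (-7 + 18/5) - 71/59 = -17/5 - 71/59 = -1358/295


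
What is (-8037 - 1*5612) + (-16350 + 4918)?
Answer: -25081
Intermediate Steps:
(-8037 - 1*5612) + (-16350 + 4918) = (-8037 - 5612) - 11432 = -13649 - 11432 = -25081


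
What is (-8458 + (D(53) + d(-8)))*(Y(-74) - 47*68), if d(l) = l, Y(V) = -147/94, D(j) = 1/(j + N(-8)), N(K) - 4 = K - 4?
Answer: 114508233299/4230 ≈ 2.7070e+7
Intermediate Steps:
N(K) = K (N(K) = 4 + (K - 4) = 4 + (-4 + K) = K)
D(j) = 1/(-8 + j) (D(j) = 1/(j - 8) = 1/(-8 + j))
Y(V) = -147/94 (Y(V) = -147*1/94 = -147/94)
(-8458 + (D(53) + d(-8)))*(Y(-74) - 47*68) = (-8458 + (1/(-8 + 53) - 8))*(-147/94 - 47*68) = (-8458 + (1/45 - 8))*(-147/94 - 3196) = (-8458 + (1/45 - 8))*(-300571/94) = (-8458 - 359/45)*(-300571/94) = -380969/45*(-300571/94) = 114508233299/4230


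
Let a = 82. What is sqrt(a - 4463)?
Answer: I*sqrt(4381) ≈ 66.189*I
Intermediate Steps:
sqrt(a - 4463) = sqrt(82 - 4463) = sqrt(-4381) = I*sqrt(4381)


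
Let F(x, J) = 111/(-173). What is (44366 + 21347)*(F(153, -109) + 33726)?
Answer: 383401644231/173 ≈ 2.2162e+9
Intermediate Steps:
F(x, J) = -111/173 (F(x, J) = 111*(-1/173) = -111/173)
(44366 + 21347)*(F(153, -109) + 33726) = (44366 + 21347)*(-111/173 + 33726) = 65713*(5834487/173) = 383401644231/173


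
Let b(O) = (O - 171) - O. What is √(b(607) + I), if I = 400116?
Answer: √399945 ≈ 632.41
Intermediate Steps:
b(O) = -171 (b(O) = (-171 + O) - O = -171)
√(b(607) + I) = √(-171 + 400116) = √399945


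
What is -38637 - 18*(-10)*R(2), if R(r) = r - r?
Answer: -38637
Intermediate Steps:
R(r) = 0
-38637 - 18*(-10)*R(2) = -38637 - 18*(-10)*0 = -38637 - (-180)*0 = -38637 - 1*0 = -38637 + 0 = -38637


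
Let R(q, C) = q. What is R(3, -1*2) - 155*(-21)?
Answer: 3258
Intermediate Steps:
R(3, -1*2) - 155*(-21) = 3 - 155*(-21) = 3 + 3255 = 3258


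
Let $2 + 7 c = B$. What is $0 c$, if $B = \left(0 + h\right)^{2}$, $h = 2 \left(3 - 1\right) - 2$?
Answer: $0$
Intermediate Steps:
$h = 2$ ($h = 2 \left(3 - 1\right) - 2 = 2 \cdot 2 - 2 = 4 - 2 = 2$)
$B = 4$ ($B = \left(0 + 2\right)^{2} = 2^{2} = 4$)
$c = \frac{2}{7}$ ($c = - \frac{2}{7} + \frac{1}{7} \cdot 4 = - \frac{2}{7} + \frac{4}{7} = \frac{2}{7} \approx 0.28571$)
$0 c = 0 \cdot \frac{2}{7} = 0$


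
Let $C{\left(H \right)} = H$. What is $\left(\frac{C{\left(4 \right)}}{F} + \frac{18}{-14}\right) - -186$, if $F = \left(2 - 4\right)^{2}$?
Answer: $\frac{1300}{7} \approx 185.71$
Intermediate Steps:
$F = 4$ ($F = \left(-2\right)^{2} = 4$)
$\left(\frac{C{\left(4 \right)}}{F} + \frac{18}{-14}\right) - -186 = \left(\frac{4}{4} + \frac{18}{-14}\right) - -186 = \left(4 \cdot \frac{1}{4} + 18 \left(- \frac{1}{14}\right)\right) + 186 = \left(1 - \frac{9}{7}\right) + 186 = - \frac{2}{7} + 186 = \frac{1300}{7}$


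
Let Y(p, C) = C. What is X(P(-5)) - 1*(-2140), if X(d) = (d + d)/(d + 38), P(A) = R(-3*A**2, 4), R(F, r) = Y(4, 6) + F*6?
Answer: 434864/203 ≈ 2142.2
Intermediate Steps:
R(F, r) = 6 + 6*F (R(F, r) = 6 + F*6 = 6 + 6*F)
P(A) = 6 - 18*A**2 (P(A) = 6 + 6*(-3*A**2) = 6 - 18*A**2)
X(d) = 2*d/(38 + d) (X(d) = (2*d)/(38 + d) = 2*d/(38 + d))
X(P(-5)) - 1*(-2140) = 2*(6 - 18*(-5)**2)/(38 + (6 - 18*(-5)**2)) - 1*(-2140) = 2*(6 - 18*25)/(38 + (6 - 18*25)) + 2140 = 2*(6 - 450)/(38 + (6 - 450)) + 2140 = 2*(-444)/(38 - 444) + 2140 = 2*(-444)/(-406) + 2140 = 2*(-444)*(-1/406) + 2140 = 444/203 + 2140 = 434864/203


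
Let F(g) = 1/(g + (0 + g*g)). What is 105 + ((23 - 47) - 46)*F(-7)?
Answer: 310/3 ≈ 103.33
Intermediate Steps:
F(g) = 1/(g + g²) (F(g) = 1/(g + (0 + g²)) = 1/(g + g²))
105 + ((23 - 47) - 46)*F(-7) = 105 + ((23 - 47) - 46)*(1/((-7)*(1 - 7))) = 105 + (-24 - 46)*(-⅐/(-6)) = 105 - (-10)*(-1)/6 = 105 - 70*1/42 = 105 - 5/3 = 310/3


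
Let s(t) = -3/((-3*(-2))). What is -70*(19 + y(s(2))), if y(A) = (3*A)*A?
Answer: -2765/2 ≈ -1382.5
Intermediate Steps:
s(t) = -½ (s(t) = -3/6 = -3*⅙ = -½)
y(A) = 3*A²
-70*(19 + y(s(2))) = -70*(19 + 3*(-½)²) = -70*(19 + 3*(¼)) = -70*(19 + ¾) = -70*79/4 = -2765/2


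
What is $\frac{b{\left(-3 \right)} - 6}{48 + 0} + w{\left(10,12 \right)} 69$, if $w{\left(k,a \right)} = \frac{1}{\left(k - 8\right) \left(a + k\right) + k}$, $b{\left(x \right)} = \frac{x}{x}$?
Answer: $\frac{169}{144} \approx 1.1736$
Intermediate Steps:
$b{\left(x \right)} = 1$
$w{\left(k,a \right)} = \frac{1}{k + \left(-8 + k\right) \left(a + k\right)}$ ($w{\left(k,a \right)} = \frac{1}{\left(-8 + k\right) \left(a + k\right) + k} = \frac{1}{k + \left(-8 + k\right) \left(a + k\right)}$)
$\frac{b{\left(-3 \right)} - 6}{48 + 0} + w{\left(10,12 \right)} 69 = \frac{1 - 6}{48 + 0} + \frac{1}{10^{2} - 96 - 70 + 12 \cdot 10} \cdot 69 = - \frac{5}{48} + \frac{1}{100 - 96 - 70 + 120} \cdot 69 = \left(-5\right) \frac{1}{48} + \frac{1}{54} \cdot 69 = - \frac{5}{48} + \frac{1}{54} \cdot 69 = - \frac{5}{48} + \frac{23}{18} = \frac{169}{144}$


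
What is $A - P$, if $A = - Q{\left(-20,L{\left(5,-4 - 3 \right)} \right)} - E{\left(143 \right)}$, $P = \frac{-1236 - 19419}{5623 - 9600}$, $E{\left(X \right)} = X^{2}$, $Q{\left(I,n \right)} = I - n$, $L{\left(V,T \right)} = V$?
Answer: $- \frac{81246903}{3977} \approx -20429.0$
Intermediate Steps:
$P = \frac{20655}{3977}$ ($P = - \frac{20655}{-3977} = \left(-20655\right) \left(- \frac{1}{3977}\right) = \frac{20655}{3977} \approx 5.1936$)
$A = -20424$ ($A = - (-20 - 5) - 143^{2} = - (-20 - 5) - 20449 = \left(-1\right) \left(-25\right) - 20449 = 25 - 20449 = -20424$)
$A - P = -20424 - \frac{20655}{3977} = - \frac{81246903}{3977}$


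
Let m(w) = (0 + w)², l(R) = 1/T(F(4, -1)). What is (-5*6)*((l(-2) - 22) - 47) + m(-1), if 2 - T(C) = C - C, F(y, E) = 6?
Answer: 2056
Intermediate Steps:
T(C) = 2 (T(C) = 2 - (C - C) = 2 - 1*0 = 2 + 0 = 2)
l(R) = ½ (l(R) = 1/2 = ½)
m(w) = w²
(-5*6)*((l(-2) - 22) - 47) + m(-1) = (-5*6)*((½ - 22) - 47) + (-1)² = -30*(-43/2 - 47) + 1 = -30*(-137/2) + 1 = 2055 + 1 = 2056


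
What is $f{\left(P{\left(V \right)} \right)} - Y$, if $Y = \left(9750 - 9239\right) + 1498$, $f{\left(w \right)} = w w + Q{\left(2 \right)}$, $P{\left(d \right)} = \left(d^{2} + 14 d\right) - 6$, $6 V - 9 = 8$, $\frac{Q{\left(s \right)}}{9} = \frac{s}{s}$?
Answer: $- \frac{338999}{1296} \approx -261.57$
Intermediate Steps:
$Q{\left(s \right)} = 9$ ($Q{\left(s \right)} = 9 \frac{s}{s} = 9 \cdot 1 = 9$)
$V = \frac{17}{6}$ ($V = \frac{3}{2} + \frac{1}{6} \cdot 8 = \frac{3}{2} + \frac{4}{3} = \frac{17}{6} \approx 2.8333$)
$P{\left(d \right)} = -6 + d^{2} + 14 d$
$f{\left(w \right)} = 9 + w^{2}$ ($f{\left(w \right)} = w w + 9 = w^{2} + 9 = 9 + w^{2}$)
$Y = 2009$ ($Y = 511 + 1498 = 2009$)
$f{\left(P{\left(V \right)} \right)} - Y = \left(9 + \left(-6 + \left(\frac{17}{6}\right)^{2} + 14 \cdot \frac{17}{6}\right)^{2}\right) - 2009 = \left(9 + \left(-6 + \frac{289}{36} + \frac{119}{3}\right)^{2}\right) - 2009 = \left(9 + \left(\frac{1501}{36}\right)^{2}\right) - 2009 = \left(9 + \frac{2253001}{1296}\right) - 2009 = \frac{2264665}{1296} - 2009 = - \frac{338999}{1296}$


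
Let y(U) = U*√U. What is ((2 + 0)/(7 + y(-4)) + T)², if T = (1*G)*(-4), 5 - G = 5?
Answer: -60/12769 + 448*I/12769 ≈ -0.0046989 + 0.035085*I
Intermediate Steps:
G = 0 (G = 5 - 1*5 = 5 - 5 = 0)
y(U) = U^(3/2)
T = 0 (T = (1*0)*(-4) = 0*(-4) = 0)
((2 + 0)/(7 + y(-4)) + T)² = ((2 + 0)/(7 + (-4)^(3/2)) + 0)² = (2/(7 - 8*I) + 0)² = (2*((7 + 8*I)/113) + 0)² = (2*(7 + 8*I)/113 + 0)² = (2*(7 + 8*I)/113)² = 4*(7 + 8*I)²/12769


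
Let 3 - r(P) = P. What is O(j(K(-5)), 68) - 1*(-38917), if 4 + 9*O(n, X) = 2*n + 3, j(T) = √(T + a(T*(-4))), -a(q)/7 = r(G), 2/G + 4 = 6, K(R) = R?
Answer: 350252/9 + 2*I*√19/9 ≈ 38917.0 + 0.96864*I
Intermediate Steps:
G = 1 (G = 2/(-4 + 6) = 2/2 = 2*(½) = 1)
r(P) = 3 - P
a(q) = -14 (a(q) = -7*(3 - 1*1) = -7*(3 - 1) = -7*2 = -14)
j(T) = √(-14 + T) (j(T) = √(T - 14) = √(-14 + T))
O(n, X) = -⅑ + 2*n/9 (O(n, X) = -4/9 + (2*n + 3)/9 = -4/9 + (3 + 2*n)/9 = -4/9 + (⅓ + 2*n/9) = -⅑ + 2*n/9)
O(j(K(-5)), 68) - 1*(-38917) = (-⅑ + 2*√(-14 - 5)/9) - 1*(-38917) = (-⅑ + 2*√(-19)/9) + 38917 = (-⅑ + 2*(I*√19)/9) + 38917 = (-⅑ + 2*I*√19/9) + 38917 = 350252/9 + 2*I*√19/9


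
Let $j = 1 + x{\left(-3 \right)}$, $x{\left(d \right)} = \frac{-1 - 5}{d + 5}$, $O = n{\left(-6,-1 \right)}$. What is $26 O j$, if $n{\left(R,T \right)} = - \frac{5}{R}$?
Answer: $- \frac{130}{3} \approx -43.333$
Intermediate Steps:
$O = \frac{5}{6}$ ($O = - \frac{5}{-6} = \left(-5\right) \left(- \frac{1}{6}\right) = \frac{5}{6} \approx 0.83333$)
$x{\left(d \right)} = - \frac{6}{5 + d}$
$j = -2$ ($j = 1 - \frac{6}{5 - 3} = 1 - \frac{6}{2} = 1 - 3 = -2$)
$26 O j = 26 \cdot \frac{5}{6} \left(-2\right) = \frac{65}{3} \left(-2\right) = - \frac{130}{3}$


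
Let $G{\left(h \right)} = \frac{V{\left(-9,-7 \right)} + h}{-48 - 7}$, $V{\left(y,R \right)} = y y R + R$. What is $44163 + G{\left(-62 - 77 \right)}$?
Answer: $\frac{2429678}{55} \approx 44176.0$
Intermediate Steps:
$V{\left(y,R \right)} = R + R y^{2}$ ($V{\left(y,R \right)} = y^{2} R + R = R y^{2} + R = R + R y^{2}$)
$G{\left(h \right)} = \frac{574}{55} - \frac{h}{55}$ ($G{\left(h \right)} = \frac{- 7 \left(1 + \left(-9\right)^{2}\right) + h}{-48 - 7} = \frac{- 7 \left(1 + 81\right) + h}{-55} = \left(\left(-7\right) 82 + h\right) \left(- \frac{1}{55}\right) = \left(-574 + h\right) \left(- \frac{1}{55}\right) = \frac{574}{55} - \frac{h}{55}$)
$44163 + G{\left(-62 - 77 \right)} = 44163 + \left(\frac{574}{55} - \frac{-62 - 77}{55}\right) = 44163 + \left(\frac{574}{55} - - \frac{139}{55}\right) = 44163 + \left(\frac{574}{55} + \frac{139}{55}\right) = 44163 + \frac{713}{55} = \frac{2429678}{55}$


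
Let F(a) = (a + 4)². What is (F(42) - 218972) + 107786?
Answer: -109070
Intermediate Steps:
F(a) = (4 + a)²
(F(42) - 218972) + 107786 = ((4 + 42)² - 218972) + 107786 = (46² - 218972) + 107786 = (2116 - 218972) + 107786 = -216856 + 107786 = -109070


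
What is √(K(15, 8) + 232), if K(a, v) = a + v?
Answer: √255 ≈ 15.969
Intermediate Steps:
√(K(15, 8) + 232) = √((15 + 8) + 232) = √(23 + 232) = √255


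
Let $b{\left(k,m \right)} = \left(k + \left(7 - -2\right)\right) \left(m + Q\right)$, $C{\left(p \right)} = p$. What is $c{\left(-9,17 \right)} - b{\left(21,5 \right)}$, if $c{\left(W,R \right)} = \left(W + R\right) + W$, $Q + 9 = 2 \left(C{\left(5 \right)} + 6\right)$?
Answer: $-541$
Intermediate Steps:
$Q = 13$ ($Q = -9 + 2 \left(5 + 6\right) = -9 + 2 \cdot 11 = -9 + 22 = 13$)
$c{\left(W,R \right)} = R + 2 W$ ($c{\left(W,R \right)} = \left(R + W\right) + W = R + 2 W$)
$b{\left(k,m \right)} = \left(9 + k\right) \left(13 + m\right)$ ($b{\left(k,m \right)} = \left(k + \left(7 - -2\right)\right) \left(m + 13\right) = \left(k + \left(7 + 2\right)\right) \left(13 + m\right) = \left(k + 9\right) \left(13 + m\right) = \left(9 + k\right) \left(13 + m\right)$)
$c{\left(-9,17 \right)} - b{\left(21,5 \right)} = \left(17 + 2 \left(-9\right)\right) - \left(117 + 9 \cdot 5 + 13 \cdot 21 + 21 \cdot 5\right) = \left(17 - 18\right) - \left(117 + 45 + 273 + 105\right) = -1 - 540 = -541$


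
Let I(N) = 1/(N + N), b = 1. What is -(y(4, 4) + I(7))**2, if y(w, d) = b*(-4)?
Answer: -3025/196 ≈ -15.434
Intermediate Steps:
I(N) = 1/(2*N)
y(w, d) = -4 (y(w, d) = 1*(-4) = -4)
-(y(4, 4) + I(7))**2 = -(-4 + (1/2)/7)**2 = -(-4 + (1/2)*(1/7))**2 = -(-4 + 1/14)**2 = -(-55/14)**2 = -1*3025/196 = -3025/196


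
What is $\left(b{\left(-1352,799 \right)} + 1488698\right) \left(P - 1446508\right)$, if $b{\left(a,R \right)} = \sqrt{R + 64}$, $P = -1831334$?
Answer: $-4879716829716 - 3277842 \sqrt{863} \approx -4.8798 \cdot 10^{12}$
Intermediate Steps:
$b{\left(a,R \right)} = \sqrt{64 + R}$
$\left(b{\left(-1352,799 \right)} + 1488698\right) \left(P - 1446508\right) = \left(\sqrt{64 + 799} + 1488698\right) \left(-1831334 - 1446508\right) = \left(\sqrt{863} + 1488698\right) \left(-3277842\right) = \left(1488698 + \sqrt{863}\right) \left(-3277842\right) = -4879716829716 - 3277842 \sqrt{863}$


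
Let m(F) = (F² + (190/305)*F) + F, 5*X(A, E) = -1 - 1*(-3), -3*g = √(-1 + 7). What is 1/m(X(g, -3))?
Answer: 1525/1234 ≈ 1.2358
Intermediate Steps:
g = -√6/3 (g = -√(-1 + 7)/3 = -√6/3 ≈ -0.81650)
X(A, E) = ⅖ (X(A, E) = (-1 - 1*(-3))/5 = (-1 + 3)/5 = (⅕)*2 = ⅖)
m(F) = F² + 99*F/61 (m(F) = (F² + (190*(1/305))*F) + F = (F² + 38*F/61) + F = F² + 99*F/61)
1/m(X(g, -3)) = 1/((1/61)*(⅖)*(99 + 61*(⅖))) = 1/((1/61)*(⅖)*(99 + 122/5)) = 1/((1/61)*(⅖)*(617/5)) = 1/(1234/1525) = 1525/1234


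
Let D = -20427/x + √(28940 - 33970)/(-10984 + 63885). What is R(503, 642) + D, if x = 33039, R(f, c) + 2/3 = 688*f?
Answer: 1270396227/3671 + I*√5030/52901 ≈ 3.4606e+5 + 0.0013407*I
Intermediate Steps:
R(f, c) = -⅔ + 688*f
D = -6809/11013 + I*√5030/52901 (D = -20427/33039 + √(28940 - 33970)/(-10984 + 63885) = -20427*1/33039 + √(-5030)/52901 = -6809/11013 + (I*√5030)*(1/52901) = -6809/11013 + I*√5030/52901 ≈ -0.61827 + 0.0013407*I)
R(503, 642) + D = (-⅔ + 688*503) + (-6809/11013 + I*√5030/52901) = (-⅔ + 346064) + (-6809/11013 + I*√5030/52901) = 1038190/3 + (-6809/11013 + I*√5030/52901) = 1270396227/3671 + I*√5030/52901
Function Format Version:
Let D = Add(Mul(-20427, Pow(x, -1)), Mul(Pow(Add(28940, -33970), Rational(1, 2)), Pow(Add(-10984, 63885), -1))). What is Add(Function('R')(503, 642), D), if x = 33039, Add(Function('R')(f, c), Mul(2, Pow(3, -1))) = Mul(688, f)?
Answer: Add(Rational(1270396227, 3671), Mul(Rational(1, 52901), I, Pow(5030, Rational(1, 2)))) ≈ Add(3.4606e+5, Mul(0.0013407, I))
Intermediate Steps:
Function('R')(f, c) = Add(Rational(-2, 3), Mul(688, f))
D = Add(Rational(-6809, 11013), Mul(Rational(1, 52901), I, Pow(5030, Rational(1, 2)))) (D = Add(Mul(-20427, Pow(33039, -1)), Mul(Pow(Add(28940, -33970), Rational(1, 2)), Pow(Add(-10984, 63885), -1))) = Add(Mul(-20427, Rational(1, 33039)), Mul(Pow(-5030, Rational(1, 2)), Pow(52901, -1))) = Add(Rational(-6809, 11013), Mul(Mul(I, Pow(5030, Rational(1, 2))), Rational(1, 52901))) = Add(Rational(-6809, 11013), Mul(Rational(1, 52901), I, Pow(5030, Rational(1, 2)))) ≈ Add(-0.61827, Mul(0.0013407, I)))
Add(Function('R')(503, 642), D) = Add(Add(Rational(-2, 3), Mul(688, 503)), Add(Rational(-6809, 11013), Mul(Rational(1, 52901), I, Pow(5030, Rational(1, 2))))) = Add(Add(Rational(-2, 3), 346064), Add(Rational(-6809, 11013), Mul(Rational(1, 52901), I, Pow(5030, Rational(1, 2))))) = Add(Rational(1038190, 3), Add(Rational(-6809, 11013), Mul(Rational(1, 52901), I, Pow(5030, Rational(1, 2))))) = Add(Rational(1270396227, 3671), Mul(Rational(1, 52901), I, Pow(5030, Rational(1, 2))))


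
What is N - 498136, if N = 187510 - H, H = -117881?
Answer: -192745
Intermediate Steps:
N = 305391 (N = 187510 - 1*(-117881) = 187510 + 117881 = 305391)
N - 498136 = 305391 - 498136 = -192745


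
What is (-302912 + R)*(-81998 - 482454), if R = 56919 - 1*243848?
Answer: 276491732132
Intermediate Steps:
R = -186929 (R = 56919 - 243848 = -186929)
(-302912 + R)*(-81998 - 482454) = (-302912 - 186929)*(-81998 - 482454) = -489841*(-564452) = 276491732132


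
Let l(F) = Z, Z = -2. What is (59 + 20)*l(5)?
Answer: -158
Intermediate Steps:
l(F) = -2
(59 + 20)*l(5) = (59 + 20)*(-2) = 79*(-2) = -158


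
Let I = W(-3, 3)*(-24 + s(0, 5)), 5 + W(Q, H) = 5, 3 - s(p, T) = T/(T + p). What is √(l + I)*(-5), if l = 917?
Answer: -5*√917 ≈ -151.41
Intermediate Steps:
s(p, T) = 3 - T/(T + p)
W(Q, H) = 0 (W(Q, H) = -5 + 5 = 0)
I = 0 (I = 0*(-24 + (2*5 + 3*0)/(5 + 0)) = 0*(-24 + (10 + 0)/5) = 0*(-24 + (⅕)*10) = 0*(-24 + 2) = 0*(-22) = 0)
√(l + I)*(-5) = √(917 + 0)*(-5) = √917*(-5) = -5*√917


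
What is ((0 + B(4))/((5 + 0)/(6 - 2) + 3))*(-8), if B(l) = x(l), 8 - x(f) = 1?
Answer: -224/17 ≈ -13.176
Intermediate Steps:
x(f) = 7 (x(f) = 8 - 1*1 = 8 - 1 = 7)
B(l) = 7
((0 + B(4))/((5 + 0)/(6 - 2) + 3))*(-8) = ((0 + 7)/((5 + 0)/(6 - 2) + 3))*(-8) = (7/(5/4 + 3))*(-8) = (7/(17/4))*(-8) = (7*(4/17))*(-8) = (28/17)*(-8) = -224/17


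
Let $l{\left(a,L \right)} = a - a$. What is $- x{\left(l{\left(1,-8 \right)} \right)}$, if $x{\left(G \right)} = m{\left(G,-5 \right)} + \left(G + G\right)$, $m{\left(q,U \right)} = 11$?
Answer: $-11$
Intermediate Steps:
$l{\left(a,L \right)} = 0$
$x{\left(G \right)} = 11 + 2 G$ ($x{\left(G \right)} = 11 + \left(G + G\right) = 11 + 2 G$)
$- x{\left(l{\left(1,-8 \right)} \right)} = - (11 + 2 \cdot 0) = - (11 + 0) = \left(-1\right) 11 = -11$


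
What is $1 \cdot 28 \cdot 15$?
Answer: $420$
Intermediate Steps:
$1 \cdot 28 \cdot 15 = 28 \cdot 15 = 420$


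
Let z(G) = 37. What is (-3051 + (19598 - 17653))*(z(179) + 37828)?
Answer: -41878690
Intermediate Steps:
(-3051 + (19598 - 17653))*(z(179) + 37828) = (-3051 + (19598 - 17653))*(37 + 37828) = (-3051 + 1945)*37865 = -1106*37865 = -41878690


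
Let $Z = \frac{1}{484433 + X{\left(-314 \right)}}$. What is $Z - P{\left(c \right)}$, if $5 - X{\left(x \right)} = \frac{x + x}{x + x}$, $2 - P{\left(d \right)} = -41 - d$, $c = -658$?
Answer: $\frac{297928756}{484437} \approx 615.0$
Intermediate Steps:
$P{\left(d \right)} = 43 + d$ ($P{\left(d \right)} = 2 - \left(-41 - d\right) = 2 + \left(41 + d\right) = 43 + d$)
$X{\left(x \right)} = 4$ ($X{\left(x \right)} = 5 - \frac{x + x}{x + x} = 5 - \frac{2 x}{2 x} = 5 - 2 x \frac{1}{2 x} = 5 - 1 = 4$)
$Z = \frac{1}{484437}$ ($Z = \frac{1}{484433 + 4} = \frac{1}{484437} \approx 2.0643 \cdot 10^{-6}$)
$Z - P{\left(c \right)} = \frac{1}{484437} - \left(43 - 658\right) = \frac{1}{484437} - -615 = \frac{1}{484437} + 615 = \frac{297928756}{484437}$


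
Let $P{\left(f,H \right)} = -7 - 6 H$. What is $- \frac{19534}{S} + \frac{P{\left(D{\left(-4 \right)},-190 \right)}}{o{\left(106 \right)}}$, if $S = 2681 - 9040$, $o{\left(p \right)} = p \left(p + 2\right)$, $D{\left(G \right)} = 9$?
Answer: $\frac{230829979}{72797832} \approx 3.1708$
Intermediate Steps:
$o{\left(p \right)} = p \left(2 + p\right)$
$S = -6359$
$- \frac{19534}{S} + \frac{P{\left(D{\left(-4 \right)},-190 \right)}}{o{\left(106 \right)}} = - \frac{19534}{-6359} + \frac{-7 - -1140}{106 \left(2 + 106\right)} = \left(-19534\right) \left(- \frac{1}{6359}\right) + \frac{-7 + 1140}{106 \cdot 108} = \frac{19534}{6359} + \frac{1133}{11448} = \frac{230829979}{72797832}$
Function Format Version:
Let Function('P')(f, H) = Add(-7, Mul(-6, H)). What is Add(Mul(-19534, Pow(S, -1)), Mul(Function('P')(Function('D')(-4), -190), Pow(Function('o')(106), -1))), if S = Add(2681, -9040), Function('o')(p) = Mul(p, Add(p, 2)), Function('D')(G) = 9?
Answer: Rational(230829979, 72797832) ≈ 3.1708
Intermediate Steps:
Function('o')(p) = Mul(p, Add(2, p))
S = -6359
Add(Mul(-19534, Pow(S, -1)), Mul(Function('P')(Function('D')(-4), -190), Pow(Function('o')(106), -1))) = Add(Mul(-19534, Pow(-6359, -1)), Mul(Add(-7, Mul(-6, -190)), Pow(Mul(106, Add(2, 106)), -1))) = Add(Mul(-19534, Rational(-1, 6359)), Mul(Add(-7, 1140), Pow(Mul(106, 108), -1))) = Add(Rational(19534, 6359), Mul(1133, Pow(11448, -1))) = Add(Rational(19534, 6359), Mul(1133, Rational(1, 11448))) = Add(Rational(19534, 6359), Rational(1133, 11448)) = Rational(230829979, 72797832)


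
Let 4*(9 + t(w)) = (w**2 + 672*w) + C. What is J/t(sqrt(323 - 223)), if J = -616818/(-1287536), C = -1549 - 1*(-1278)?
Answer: 102803/349405082 ≈ 0.00029422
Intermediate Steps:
C = -271 (C = -1549 + 1278 = -271)
J = 308409/643768 (J = -616818*(-1/1287536) = 308409/643768 ≈ 0.47907)
t(w) = -307/4 + 168*w + w**2/4 (t(w) = -9 + ((w**2 + 672*w) - 271)/4 = -9 + (-271 + w**2 + 672*w)/4 = -9 + (-271/4 + 168*w + w**2/4) = -307/4 + 168*w + w**2/4)
J/t(sqrt(323 - 223)) = 308409/(643768*(-307/4 + 168*sqrt(323 - 223) + (sqrt(323 - 223))**2/4)) = 308409/(643768*(-307/4 + 168*sqrt(100) + (sqrt(100))**2/4)) = 308409/(643768*(-307/4 + 168*10 + (1/4)*10**2)) = 308409/(643768*(-307/4 + 1680 + (1/4)*100)) = 308409/(643768*(-307/4 + 1680 + 25)) = 308409/(643768*(6513/4)) = (308409/643768)*(4/6513) = 102803/349405082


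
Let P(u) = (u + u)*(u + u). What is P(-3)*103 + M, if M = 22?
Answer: 3730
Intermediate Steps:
P(u) = 4*u² (P(u) = (2*u)*(2*u) = 4*u²)
P(-3)*103 + M = (4*(-3)²)*103 + 22 = (4*9)*103 + 22 = 36*103 + 22 = 3708 + 22 = 3730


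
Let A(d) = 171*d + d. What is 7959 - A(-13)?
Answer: 10195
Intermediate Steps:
A(d) = 172*d
7959 - A(-13) = 7959 - 172*(-13) = 7959 - 1*(-2236) = 7959 + 2236 = 10195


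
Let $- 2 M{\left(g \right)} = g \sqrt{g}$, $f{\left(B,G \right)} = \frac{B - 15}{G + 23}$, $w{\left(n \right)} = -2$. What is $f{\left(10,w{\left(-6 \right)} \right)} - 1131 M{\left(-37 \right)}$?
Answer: $- \frac{5}{21} - \frac{41847 i \sqrt{37}}{2} \approx -0.2381 - 1.2727 \cdot 10^{5} i$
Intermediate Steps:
$f{\left(B,G \right)} = \frac{-15 + B}{23 + G}$
$M{\left(g \right)} = - \frac{g^{\frac{3}{2}}}{2}$ ($M{\left(g \right)} = - \frac{g \sqrt{g}}{2} = - \frac{g^{\frac{3}{2}}}{2}$)
$f{\left(10,w{\left(-6 \right)} \right)} - 1131 M{\left(-37 \right)} = \frac{-15 + 10}{23 - 2} - 1131 \left(- \frac{\left(-37\right)^{\frac{3}{2}}}{2}\right) = \frac{1}{21} \left(-5\right) - 1131 \left(- \frac{\left(-37\right) i \sqrt{37}}{2}\right) = \frac{1}{21} \left(-5\right) - 1131 \frac{37 i \sqrt{37}}{2} = - \frac{5}{21} - \frac{41847 i \sqrt{37}}{2}$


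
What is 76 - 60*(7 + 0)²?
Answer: -2864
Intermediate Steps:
76 - 60*(7 + 0)² = 76 - 60*7² = 76 - 60*49 = 76 - 2940 = -2864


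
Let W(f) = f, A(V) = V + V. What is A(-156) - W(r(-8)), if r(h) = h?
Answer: -304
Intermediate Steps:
A(V) = 2*V
A(-156) - W(r(-8)) = 2*(-156) - 1*(-8) = -312 + 8 = -304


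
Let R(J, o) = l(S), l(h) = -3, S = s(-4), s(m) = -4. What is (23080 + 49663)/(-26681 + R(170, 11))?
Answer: -72743/26684 ≈ -2.7261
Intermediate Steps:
S = -4
R(J, o) = -3
(23080 + 49663)/(-26681 + R(170, 11)) = (23080 + 49663)/(-26681 - 3) = 72743/(-26684) = 72743*(-1/26684) = -72743/26684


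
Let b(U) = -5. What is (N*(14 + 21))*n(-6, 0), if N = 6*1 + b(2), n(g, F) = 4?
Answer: 140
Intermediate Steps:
N = 1 (N = 6*1 - 5 = 6 - 5 = 1)
(N*(14 + 21))*n(-6, 0) = (1*(14 + 21))*4 = (1*35)*4 = 35*4 = 140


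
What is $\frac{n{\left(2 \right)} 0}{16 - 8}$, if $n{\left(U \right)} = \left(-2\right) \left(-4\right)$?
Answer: $0$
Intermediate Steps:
$n{\left(U \right)} = 8$
$\frac{n{\left(2 \right)} 0}{16 - 8} = \frac{8 \cdot 0}{16 - 8} = \frac{0}{8} = 0 \cdot \frac{1}{8} = 0$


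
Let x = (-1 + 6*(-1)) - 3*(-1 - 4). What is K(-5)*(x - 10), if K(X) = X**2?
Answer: -50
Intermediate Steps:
x = 8 (x = (-1 - 6) - 3*(-5) = -7 + 15 = 8)
K(-5)*(x - 10) = (-5)**2*(8 - 10) = 25*(-2) = -50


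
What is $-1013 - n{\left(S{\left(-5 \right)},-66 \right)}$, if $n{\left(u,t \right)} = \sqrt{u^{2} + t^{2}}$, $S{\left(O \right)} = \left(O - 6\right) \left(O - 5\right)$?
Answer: $-1013 - 22 \sqrt{34} \approx -1141.3$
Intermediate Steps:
$S{\left(O \right)} = \left(-6 + O\right) \left(-5 + O\right)$
$n{\left(u,t \right)} = \sqrt{t^{2} + u^{2}}$
$-1013 - n{\left(S{\left(-5 \right)},-66 \right)} = -1013 - \sqrt{\left(-66\right)^{2} + \left(30 + \left(-5\right)^{2} - -55\right)^{2}} = -1013 - \sqrt{4356 + \left(30 + 25 + 55\right)^{2}} = -1013 - \sqrt{4356 + 110^{2}} = -1013 - \sqrt{4356 + 12100} = -1013 - \sqrt{16456} = -1013 - 22 \sqrt{34}$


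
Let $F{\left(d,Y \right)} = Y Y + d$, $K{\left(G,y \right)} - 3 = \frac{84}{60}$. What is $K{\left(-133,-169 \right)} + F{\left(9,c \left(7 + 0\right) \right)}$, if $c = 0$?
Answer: $\frac{67}{5} \approx 13.4$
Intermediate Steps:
$K{\left(G,y \right)} = \frac{22}{5}$ ($K{\left(G,y \right)} = 3 + \frac{84}{60} = 3 + 84 \cdot \frac{1}{60} = 3 + \frac{7}{5} = \frac{22}{5}$)
$F{\left(d,Y \right)} = d + Y^{2}$ ($F{\left(d,Y \right)} = Y^{2} + d = d + Y^{2}$)
$K{\left(-133,-169 \right)} + F{\left(9,c \left(7 + 0\right) \right)} = \frac{22}{5} + \left(9 + \left(0 \left(7 + 0\right)\right)^{2}\right) = \frac{22}{5} + \left(9 + \left(0 \cdot 7\right)^{2}\right) = \frac{22}{5} + \left(9 + 0^{2}\right) = \frac{22}{5} + \left(9 + 0\right) = \frac{22}{5} + 9 = \frac{67}{5}$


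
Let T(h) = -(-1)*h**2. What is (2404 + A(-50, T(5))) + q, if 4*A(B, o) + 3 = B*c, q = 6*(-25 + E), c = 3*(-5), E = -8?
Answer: 9571/4 ≈ 2392.8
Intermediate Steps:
c = -15
q = -198 (q = 6*(-25 - 8) = 6*(-33) = -198)
T(h) = h**2
A(B, o) = -3/4 - 15*B/4 (A(B, o) = -3/4 + (B*(-15))/4 = -3/4 + (-15*B)/4 = -3/4 - 15*B/4)
(2404 + A(-50, T(5))) + q = (2404 + (-3/4 - 15/4*(-50))) - 198 = (2404 + (-3/4 + 375/2)) - 198 = (2404 + 747/4) - 198 = 10363/4 - 198 = 9571/4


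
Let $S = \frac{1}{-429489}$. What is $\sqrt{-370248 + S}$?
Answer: $\frac{13 i \sqrt{44902197694857}}{143163} \approx 608.48 i$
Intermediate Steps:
$S = - \frac{1}{429489} \approx -2.3284 \cdot 10^{-6}$
$\sqrt{-370248 + S} = \sqrt{-370248 - \frac{1}{429489}} = \sqrt{- \frac{159017443273}{429489}} = \frac{13 i \sqrt{44902197694857}}{143163}$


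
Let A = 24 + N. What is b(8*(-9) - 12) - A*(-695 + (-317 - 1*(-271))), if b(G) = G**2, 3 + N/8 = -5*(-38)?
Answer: 1133376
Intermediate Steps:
N = 1496 (N = -24 + 8*(-5*(-38)) = -24 + 8*190 = -24 + 1520 = 1496)
A = 1520 (A = 24 + 1496 = 1520)
b(8*(-9) - 12) - A*(-695 + (-317 - 1*(-271))) = (8*(-9) - 12)**2 - 1520*(-695 + (-317 - 1*(-271))) = (-72 - 12)**2 - 1520*(-695 + (-317 + 271)) = (-84)**2 - 1520*(-695 - 46) = 7056 - 1520*(-741) = 7056 - 1*(-1126320) = 7056 + 1126320 = 1133376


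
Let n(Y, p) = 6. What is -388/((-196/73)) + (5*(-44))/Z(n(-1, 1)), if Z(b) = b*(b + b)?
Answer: 124763/882 ≈ 141.45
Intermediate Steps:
Z(b) = 2*b² (Z(b) = b*(2*b) = 2*b²)
-388/((-196/73)) + (5*(-44))/Z(n(-1, 1)) = -388/((-196/73)) + (5*(-44))/((2*6²)) = -388/((-196*1/73)) - 220/(2*36) = -388/(-196/73) - 220/72 = -388*(-73/196) - 220*1/72 = 7081/49 - 55/18 = 124763/882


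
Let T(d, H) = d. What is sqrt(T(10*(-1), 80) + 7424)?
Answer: sqrt(7414) ≈ 86.105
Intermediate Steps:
sqrt(T(10*(-1), 80) + 7424) = sqrt(10*(-1) + 7424) = sqrt(-10 + 7424) = sqrt(7414)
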